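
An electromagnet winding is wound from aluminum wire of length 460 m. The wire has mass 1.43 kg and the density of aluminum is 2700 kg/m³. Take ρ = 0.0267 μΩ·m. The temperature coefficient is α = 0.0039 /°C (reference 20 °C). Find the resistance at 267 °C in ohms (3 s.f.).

ρ = 0.0267 μΩ·m = 2.67×10^-8 Ω·m
A = m/(density·L) = 1.43/(2700×460) = 1.1514e-06 m²
R = ρL/A = (2.67×10^-8)(460)/(1.1514e-06) = 10.67 Ω
R(267 °C) = 10.67 × (1 + 0.0039×247) = 20.9 Ω

20.9 Ω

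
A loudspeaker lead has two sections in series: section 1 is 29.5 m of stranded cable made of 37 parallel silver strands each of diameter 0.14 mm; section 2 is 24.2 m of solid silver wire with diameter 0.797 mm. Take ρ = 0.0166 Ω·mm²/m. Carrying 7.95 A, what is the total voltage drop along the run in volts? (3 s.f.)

13.2 V

ρ = 0.0166 Ω·mm²/m = 1.66×10^-8 Ω·m
Section 1: A_strand = π(7.0000e-05)² = 1.539e-08 m²; R₁ = ρL/(N·A_s) = (1.66×10^-8)(29.5)/(37×1.539e-08) = 0.8598 Ω
Section 2: A = π(d/2)² = π(3.9850e-04 m)² = 4.989e-07 m²
R₂ = (1.66×10^-8)(24.2)/(4.989e-07) = 0.8052 Ω
R = R₁ + R₂ = 1.665 Ω
V = IR = 7.95 × 1.665 = 13.2 V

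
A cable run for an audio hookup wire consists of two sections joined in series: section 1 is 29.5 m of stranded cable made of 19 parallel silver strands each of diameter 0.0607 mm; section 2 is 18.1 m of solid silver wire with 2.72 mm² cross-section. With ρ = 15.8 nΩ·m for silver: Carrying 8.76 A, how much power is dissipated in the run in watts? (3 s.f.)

659 W

ρ = 15.8 nΩ·m = 1.58×10^-8 Ω·m
Section 1: A_strand = π(3.0350e-05)² = 2.894e-09 m²; R₁ = ρL/(N·A_s) = (1.58×10^-8)(29.5)/(19×2.894e-09) = 8.477 Ω
Section 2: A = 2.72 mm² = 2.720e-06 m²
R₂ = (1.58×10^-8)(18.1)/(2.720e-06) = 0.1051 Ω
R = R₁ + R₂ = 8.582 Ω
P = I²R = (8.76)² × 8.582 = 659 W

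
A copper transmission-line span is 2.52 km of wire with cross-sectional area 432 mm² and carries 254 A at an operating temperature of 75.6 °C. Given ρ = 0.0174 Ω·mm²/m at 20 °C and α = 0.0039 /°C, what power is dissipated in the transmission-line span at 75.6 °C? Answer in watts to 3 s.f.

7970 W

ρ = 0.0174 Ω·mm²/m = 1.74×10^-8 Ω·m
A = 432 mm² = 4.320e-04 m²
R₍20₎ = ρL/A = (1.74×10^-8)(2520)/(4.320e-04) = 0.1015 Ω
R₍75.6₎ = R₍20₎(1 + αΔT) = 0.1015 × (1 + 0.0039×55.6) = 0.1235 Ω
P = I²R = (254)² × 0.1235 = 7970 W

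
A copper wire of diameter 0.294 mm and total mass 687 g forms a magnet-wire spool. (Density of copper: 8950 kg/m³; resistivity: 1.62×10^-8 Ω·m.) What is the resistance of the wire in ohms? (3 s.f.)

270 Ω

A = π(d/2)² = π(1.4700e-04 m)² = 6.7887e-08 m²
L = m/(density·A) = 0.687/(8950×6.7887e-08) = 1131 m
R = ρL/A = (1.62×10^-8)(1131)/(6.7887e-08) = 270 Ω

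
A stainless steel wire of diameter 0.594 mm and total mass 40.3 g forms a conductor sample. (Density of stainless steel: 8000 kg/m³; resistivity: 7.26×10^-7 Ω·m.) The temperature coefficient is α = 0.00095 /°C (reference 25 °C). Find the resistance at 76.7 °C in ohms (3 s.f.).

A = π(d/2)² = π(2.9700e-04 m)² = 2.7712e-07 m²
L = m/(density·A) = 0.0403/(8000×2.7712e-07) = 18.18 m
R = ρL/A = (7.26×10^-7)(18.18)/(2.7712e-07) = 47.62 Ω
R(76.7 °C) = 47.62 × (1 + 0.00095×51.7) = 50.0 Ω

50.0 Ω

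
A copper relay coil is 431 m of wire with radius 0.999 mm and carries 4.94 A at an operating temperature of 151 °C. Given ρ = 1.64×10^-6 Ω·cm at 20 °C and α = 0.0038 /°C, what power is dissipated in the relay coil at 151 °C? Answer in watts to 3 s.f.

ρ = 1.64×10^-6 Ω·cm = 1.64×10^-8 Ω·m
A = πr² = π(9.9900e-04 m)² = 3.135e-06 m²
R₍20₎ = ρL/A = (1.64×10^-8)(431)/(3.135e-06) = 2.254 Ω
R₍151₎ = R₍20₎(1 + αΔT) = 2.254 × (1 + 0.0038×131) = 3.377 Ω
P = I²R = (4.94)² × 3.377 = 82.4 W

82.4 W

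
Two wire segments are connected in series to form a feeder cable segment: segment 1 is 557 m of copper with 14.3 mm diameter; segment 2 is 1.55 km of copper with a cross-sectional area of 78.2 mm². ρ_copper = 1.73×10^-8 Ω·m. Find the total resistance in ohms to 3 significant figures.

Segment 1: A = π(d/2)² = π(7.1500e-03 m)² = 1.606e-04 m²
R₁ = ρL/A = (1.73×10^-8)(557)/(1.606e-04) = 0.06 Ω
Segment 2: A = 78.2 mm² = 7.820e-05 m²
R₂ = (1.73×10^-8)(1550)/(7.820e-05) = 0.3429 Ω
R = R₁ + R₂ = 0.403 Ω

0.403 Ω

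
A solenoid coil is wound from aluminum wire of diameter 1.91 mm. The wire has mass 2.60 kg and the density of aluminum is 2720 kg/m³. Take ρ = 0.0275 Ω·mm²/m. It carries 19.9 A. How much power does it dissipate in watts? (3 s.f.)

ρ = 0.0275 Ω·mm²/m = 2.75×10^-8 Ω·m
A = π(d/2)² = π(9.5500e-04 m)² = 2.8652e-06 m²
L = m/(density·A) = 2.6/(2720×2.8652e-06) = 333.6 m
R = ρL/A = (2.75×10^-8)(333.6)/(2.8652e-06) = 3.202 Ω
P = I²R = (19.9)² × 3.202 = 1270 W

1270 W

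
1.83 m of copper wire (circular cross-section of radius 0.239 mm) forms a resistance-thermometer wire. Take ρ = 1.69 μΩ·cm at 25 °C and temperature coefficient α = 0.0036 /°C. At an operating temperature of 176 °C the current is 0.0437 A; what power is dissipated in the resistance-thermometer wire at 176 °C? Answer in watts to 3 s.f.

ρ = 1.69 μΩ·cm = 1.69×10^-8 Ω·m
A = πr² = π(2.3900e-04 m)² = 1.795e-07 m²
R₍25₎ = ρL/A = (1.69×10^-8)(1.83)/(1.795e-07) = 0.1723 Ω
R₍176₎ = R₍25₎(1 + αΔT) = 0.1723 × (1 + 0.0036×151) = 0.266 Ω
P = I²R = (0.0437)² × 0.266 = 5.08×10^-4 W

5.08×10^-4 W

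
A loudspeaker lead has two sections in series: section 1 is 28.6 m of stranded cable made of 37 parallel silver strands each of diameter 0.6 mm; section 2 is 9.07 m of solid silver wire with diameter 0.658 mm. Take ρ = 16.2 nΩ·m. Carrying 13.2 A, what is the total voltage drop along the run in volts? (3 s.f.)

ρ = 16.2 nΩ·m = 1.62×10^-8 Ω·m
Section 1: A_strand = π(3.0000e-04)² = 2.827e-07 m²; R₁ = ρL/(N·A_s) = (1.62×10^-8)(28.6)/(37×2.827e-07) = 0.04429 Ω
Section 2: A = π(d/2)² = π(3.2900e-04 m)² = 3.400e-07 m²
R₂ = (1.62×10^-8)(9.07)/(3.400e-07) = 0.4321 Ω
R = R₁ + R₂ = 0.4764 Ω
V = IR = 13.2 × 0.4764 = 6.29 V

6.29 V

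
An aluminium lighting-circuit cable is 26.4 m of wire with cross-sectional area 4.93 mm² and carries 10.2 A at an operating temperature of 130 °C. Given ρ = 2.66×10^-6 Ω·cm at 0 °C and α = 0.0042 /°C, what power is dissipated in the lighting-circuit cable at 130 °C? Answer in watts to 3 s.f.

ρ = 2.66×10^-6 Ω·cm = 2.66×10^-8 Ω·m
A = 4.93 mm² = 4.930e-06 m²
R₍0₎ = ρL/A = (2.66×10^-8)(26.4)/(4.930e-06) = 0.1424 Ω
R₍130₎ = R₍0₎(1 + αΔT) = 0.1424 × (1 + 0.0042×130) = 0.2202 Ω
P = I²R = (10.2)² × 0.2202 = 22.9 W

22.9 W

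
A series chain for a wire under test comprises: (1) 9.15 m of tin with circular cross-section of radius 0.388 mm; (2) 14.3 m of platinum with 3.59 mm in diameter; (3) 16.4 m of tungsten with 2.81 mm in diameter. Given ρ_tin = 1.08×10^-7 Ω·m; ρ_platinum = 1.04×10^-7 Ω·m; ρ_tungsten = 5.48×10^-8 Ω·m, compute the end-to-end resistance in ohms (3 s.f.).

Seg 1: A = πr² = π(3.8800e-04 m)² = 4.729e-07 m²
R_1 = (1.08×10^-7)(9.15)/(4.729e-07) = 2.089 Ω
Seg 2: A = π(d/2)² = π(1.7950e-03 m)² = 1.012e-05 m²
R_2 = (1.04×10^-7)(14.3)/(1.012e-05) = 0.1469 Ω
Seg 3: A = π(d/2)² = π(1.4050e-03 m)² = 6.202e-06 m²
R_3 = (5.48×10^-8)(16.4)/(6.202e-06) = 0.1449 Ω
R_total = R_1 + R_2 + R_3 = 2.38 Ω

2.38 Ω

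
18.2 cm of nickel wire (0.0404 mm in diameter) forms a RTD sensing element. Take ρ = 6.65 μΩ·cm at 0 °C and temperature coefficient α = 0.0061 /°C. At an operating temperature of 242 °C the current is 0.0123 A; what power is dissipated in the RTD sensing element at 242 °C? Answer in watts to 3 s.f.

0.00354 W

ρ = 6.65 μΩ·cm = 6.65×10^-8 Ω·m
A = π(d/2)² = π(2.0200e-05 m)² = 1.282e-09 m²
R₍0₎ = ρL/A = (6.65×10^-8)(0.182)/(1.282e-09) = 9.441 Ω
R₍242₎ = R₍0₎(1 + αΔT) = 9.441 × (1 + 0.0061×242) = 23.38 Ω
P = I²R = (0.0123)² × 23.38 = 0.00354 W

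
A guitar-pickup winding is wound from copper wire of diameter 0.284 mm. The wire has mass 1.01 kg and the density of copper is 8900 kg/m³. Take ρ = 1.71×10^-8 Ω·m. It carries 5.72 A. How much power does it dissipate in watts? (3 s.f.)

15800 W

A = π(d/2)² = π(1.4200e-04 m)² = 6.3347e-08 m²
L = m/(density·A) = 1.01/(8900×6.3347e-08) = 1791 m
R = ρL/A = (1.71×10^-8)(1791)/(6.3347e-08) = 483.6 Ω
P = I²R = (5.72)² × 483.6 = 15800 W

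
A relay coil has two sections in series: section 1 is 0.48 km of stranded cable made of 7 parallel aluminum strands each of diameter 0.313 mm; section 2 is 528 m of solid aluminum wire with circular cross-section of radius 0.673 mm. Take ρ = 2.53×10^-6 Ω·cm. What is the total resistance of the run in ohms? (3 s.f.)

31.9 Ω

ρ = 2.53×10^-6 Ω·cm = 2.53×10^-8 Ω·m
Section 1: A_strand = π(1.5650e-04)² = 7.694e-08 m²; R₁ = ρL/(N·A_s) = (2.53×10^-8)(480)/(7×7.694e-08) = 22.55 Ω
Section 2: A = πr² = π(6.7300e-04 m)² = 1.423e-06 m²
R₂ = (2.53×10^-8)(528)/(1.423e-06) = 9.388 Ω
R = R₁ + R₂ = 31.9 Ω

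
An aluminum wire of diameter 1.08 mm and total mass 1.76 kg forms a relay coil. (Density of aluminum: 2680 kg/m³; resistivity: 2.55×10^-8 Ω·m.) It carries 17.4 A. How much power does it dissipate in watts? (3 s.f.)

6040 W

A = π(d/2)² = π(5.4000e-04 m)² = 9.1609e-07 m²
L = m/(density·A) = 1.76/(2680×9.1609e-07) = 716.9 m
R = ρL/A = (2.55×10^-8)(716.9)/(9.1609e-07) = 19.95 Ω
P = I²R = (17.4)² × 19.95 = 6040 W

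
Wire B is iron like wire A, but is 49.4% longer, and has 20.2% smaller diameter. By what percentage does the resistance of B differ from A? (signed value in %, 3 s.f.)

135%

R ∝ L/d², so R_B/R_A = (1 + 49.4/100) × (1 − 20.2/100)⁻²
= 1.494 × 1.57 = 2.346
(R_B − R_A)/R_A = 2.346 − 1 = 135%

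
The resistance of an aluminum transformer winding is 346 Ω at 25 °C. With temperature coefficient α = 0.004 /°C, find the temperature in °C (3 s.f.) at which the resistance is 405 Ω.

67.6 °C

R = R₀(1 + α(T − T₀)) ⇒ T = T₀ + (R/R₀ − 1)/α
T = 25 + (405/346 − 1)/0.004 = 25 + (0.1705)/0.004 = 67.6 °C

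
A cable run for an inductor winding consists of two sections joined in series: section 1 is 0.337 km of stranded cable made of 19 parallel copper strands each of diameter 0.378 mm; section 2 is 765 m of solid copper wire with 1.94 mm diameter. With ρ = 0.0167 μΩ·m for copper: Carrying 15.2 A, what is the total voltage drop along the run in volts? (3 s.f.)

106 V

ρ = 0.0167 μΩ·m = 1.67×10^-8 Ω·m
Section 1: A_strand = π(1.8900e-04)² = 1.122e-07 m²; R₁ = ρL/(N·A_s) = (1.67×10^-8)(337)/(19×1.122e-07) = 2.639 Ω
Section 2: A = π(d/2)² = π(9.7000e-04 m)² = 2.956e-06 m²
R₂ = (1.67×10^-8)(765)/(2.956e-06) = 4.322 Ω
R = R₁ + R₂ = 6.961 Ω
V = IR = 15.2 × 6.961 = 106 V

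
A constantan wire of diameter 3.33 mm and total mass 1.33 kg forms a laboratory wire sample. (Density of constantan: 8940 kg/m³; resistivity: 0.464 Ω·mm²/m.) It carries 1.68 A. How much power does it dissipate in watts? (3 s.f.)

2.57 W

ρ = 0.464 Ω·mm²/m = 4.64×10^-7 Ω·m
A = π(d/2)² = π(1.6650e-03 m)² = 8.7092e-06 m²
L = m/(density·A) = 1.33/(8940×8.7092e-06) = 17.08 m
R = ρL/A = (4.64×10^-7)(17.08)/(8.7092e-06) = 0.9101 Ω
P = I²R = (1.68)² × 0.9101 = 2.57 W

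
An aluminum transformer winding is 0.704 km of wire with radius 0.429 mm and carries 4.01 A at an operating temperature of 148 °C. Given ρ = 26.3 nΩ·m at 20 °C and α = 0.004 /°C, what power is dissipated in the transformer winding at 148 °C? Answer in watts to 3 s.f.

ρ = 26.3 nΩ·m = 2.63×10^-8 Ω·m
A = πr² = π(4.2900e-04 m)² = 5.782e-07 m²
R₍20₎ = ρL/A = (2.63×10^-8)(704)/(5.782e-07) = 32.02 Ω
R₍148₎ = R₍20₎(1 + αΔT) = 32.02 × (1 + 0.004×128) = 48.42 Ω
P = I²R = (4.01)² × 48.42 = 779 W

779 W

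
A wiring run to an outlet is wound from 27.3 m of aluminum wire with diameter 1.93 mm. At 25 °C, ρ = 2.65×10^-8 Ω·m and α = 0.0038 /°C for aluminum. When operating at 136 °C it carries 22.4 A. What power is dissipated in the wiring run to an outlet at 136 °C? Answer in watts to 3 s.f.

A = π(d/2)² = π(9.6500e-04 m)² = 2.926e-06 m²
R₍25₎ = ρL/A = (2.65×10^-8)(27.3)/(2.926e-06) = 0.2473 Ω
R₍136₎ = R₍25₎(1 + αΔT) = 0.2473 × (1 + 0.0038×111) = 0.3516 Ω
P = I²R = (22.4)² × 0.3516 = 176 W

176 W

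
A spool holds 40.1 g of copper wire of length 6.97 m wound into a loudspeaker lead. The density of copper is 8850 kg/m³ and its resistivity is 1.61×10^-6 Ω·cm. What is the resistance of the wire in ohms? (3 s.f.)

ρ = 1.61×10^-6 Ω·cm = 1.61×10^-8 Ω·m
A = m/(density·L) = 0.0401/(8850×6.97) = 6.5008e-07 m²
R = ρL/A = (1.61×10^-8)(6.97)/(6.5008e-07) = 0.173 Ω

0.173 Ω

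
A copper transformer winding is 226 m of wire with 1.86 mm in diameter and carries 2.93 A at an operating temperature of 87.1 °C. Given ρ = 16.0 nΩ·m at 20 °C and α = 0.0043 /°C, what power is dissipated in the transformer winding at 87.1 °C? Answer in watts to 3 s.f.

14.7 W

ρ = 16.0 nΩ·m = 1.60×10^-8 Ω·m
A = π(d/2)² = π(9.3000e-04 m)² = 2.717e-06 m²
R₍20₎ = ρL/A = (1.60×10^-8)(226)/(2.717e-06) = 1.331 Ω
R₍87.1₎ = R₍20₎(1 + αΔT) = 1.331 × (1 + 0.0043×67.1) = 1.715 Ω
P = I²R = (2.93)² × 1.715 = 14.7 W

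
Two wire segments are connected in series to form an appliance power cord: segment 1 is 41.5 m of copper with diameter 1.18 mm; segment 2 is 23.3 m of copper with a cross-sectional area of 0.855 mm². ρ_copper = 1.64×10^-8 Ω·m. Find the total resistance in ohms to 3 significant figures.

Segment 1: A = π(d/2)² = π(5.9000e-04 m)² = 1.094e-06 m²
R₁ = ρL/A = (1.64×10^-8)(41.5)/(1.094e-06) = 0.6224 Ω
Segment 2: A = 0.855 mm² = 8.550e-07 m²
R₂ = (1.64×10^-8)(23.3)/(8.550e-07) = 0.4469 Ω
R = R₁ + R₂ = 1.07 Ω

1.07 Ω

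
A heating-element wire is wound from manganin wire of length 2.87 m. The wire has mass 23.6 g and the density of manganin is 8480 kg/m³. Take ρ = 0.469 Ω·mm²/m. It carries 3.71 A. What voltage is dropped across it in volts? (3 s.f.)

5.15 V

ρ = 0.469 Ω·mm²/m = 4.69×10^-7 Ω·m
A = m/(density·L) = 0.0236/(8480×2.87) = 9.6969e-07 m²
R = ρL/A = (4.69×10^-7)(2.87)/(9.6969e-07) = 1.388 Ω
V = IR = 3.71 × 1.388 = 5.15 V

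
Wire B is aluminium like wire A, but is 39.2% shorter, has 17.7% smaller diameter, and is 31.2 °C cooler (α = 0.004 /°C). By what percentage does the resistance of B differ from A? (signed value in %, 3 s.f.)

-21.4%

R ∝ ρL/d² with ρ ∝ (1+αΔT), so R_B/R_A = (1 − 39.2/100) × (1 − 17.7/100)⁻² × (1 − 0.004×31.2)
= 0.608 × 1.476 × 0.8752 = 0.7856
(R_B − R_A)/R_A = 0.7856 − 1 = -21.4%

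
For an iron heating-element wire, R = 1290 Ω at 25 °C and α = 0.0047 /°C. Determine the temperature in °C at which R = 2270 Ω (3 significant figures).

187 °C

R = R₀(1 + α(T − T₀)) ⇒ T = T₀ + (R/R₀ − 1)/α
T = 25 + (2270/1290 − 1)/0.0047 = 25 + (0.7597)/0.0047 = 187 °C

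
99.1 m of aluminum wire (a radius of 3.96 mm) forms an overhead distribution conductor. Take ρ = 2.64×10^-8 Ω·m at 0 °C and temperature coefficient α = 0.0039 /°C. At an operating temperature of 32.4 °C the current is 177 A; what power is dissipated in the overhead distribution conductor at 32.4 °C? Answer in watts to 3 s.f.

A = πr² = π(3.9600e-03 m)² = 4.927e-05 m²
R₍0₎ = ρL/A = (2.64×10^-8)(99.1)/(4.927e-05) = 0.05311 Ω
R₍32.4₎ = R₍0₎(1 + αΔT) = 0.05311 × (1 + 0.0039×32.4) = 0.05982 Ω
P = I²R = (177)² × 0.05982 = 1870 W

1870 W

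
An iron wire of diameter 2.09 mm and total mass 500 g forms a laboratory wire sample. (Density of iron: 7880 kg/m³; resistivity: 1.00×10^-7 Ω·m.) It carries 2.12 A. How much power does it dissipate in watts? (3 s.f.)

A = π(d/2)² = π(1.0450e-03 m)² = 3.4307e-06 m²
L = m/(density·A) = 0.5/(7880×3.4307e-06) = 18.5 m
R = ρL/A = (1.00×10^-7)(18.5)/(3.4307e-06) = 0.5391 Ω
P = I²R = (2.12)² × 0.5391 = 2.42 W

2.42 W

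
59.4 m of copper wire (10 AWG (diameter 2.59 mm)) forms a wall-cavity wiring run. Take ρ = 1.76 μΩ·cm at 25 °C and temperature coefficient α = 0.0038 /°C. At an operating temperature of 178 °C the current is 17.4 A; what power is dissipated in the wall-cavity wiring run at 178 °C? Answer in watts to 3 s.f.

ρ = 1.76 μΩ·cm = 1.76×10^-8 Ω·m
A = π(2.59/2 mm)² = π(1.2950e-03 m)² = 5.269e-06 m²
R₍25₎ = ρL/A = (1.76×10^-8)(59.4)/(5.269e-06) = 0.1984 Ω
R₍178₎ = R₍25₎(1 + αΔT) = 0.1984 × (1 + 0.0038×153) = 0.3138 Ω
P = I²R = (17.4)² × 0.3138 = 95.0 W

95.0 W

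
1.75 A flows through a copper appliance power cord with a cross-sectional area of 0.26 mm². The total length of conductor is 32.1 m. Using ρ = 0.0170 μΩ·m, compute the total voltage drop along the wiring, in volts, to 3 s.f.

ρ = 0.0170 μΩ·m = 1.70×10^-8 Ω·m
A = 0.26 mm² = 2.600e-07 m²
R = ρL/A = (1.70×10^-8)(32.1)/(2.600e-07) = 2.099 Ω
V = IR = 1.75 × 2.099 = 3.67 V

3.67 V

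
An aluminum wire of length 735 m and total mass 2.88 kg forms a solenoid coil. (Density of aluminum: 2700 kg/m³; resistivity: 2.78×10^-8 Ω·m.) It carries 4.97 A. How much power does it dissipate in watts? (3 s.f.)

A = m/(density·L) = 2.88/(2700×735) = 1.4512e-06 m²
R = ρL/A = (2.78×10^-8)(735)/(1.4512e-06) = 14.08 Ω
P = I²R = (4.97)² × 14.08 = 348 W

348 W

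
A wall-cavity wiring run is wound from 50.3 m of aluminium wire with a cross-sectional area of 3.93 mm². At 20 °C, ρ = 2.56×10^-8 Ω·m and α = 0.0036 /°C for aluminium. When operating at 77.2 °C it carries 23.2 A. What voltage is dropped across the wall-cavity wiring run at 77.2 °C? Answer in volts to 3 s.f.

A = 3.93 mm² = 3.930e-06 m²
R₍20₎ = ρL/A = (2.56×10^-8)(50.3)/(3.930e-06) = 0.3277 Ω
R₍77.2₎ = R₍20₎(1 + αΔT) = 0.3277 × (1 + 0.0036×57.2) = 0.3951 Ω
V = IR = 23.2 × 0.3951 = 9.17 V

9.17 V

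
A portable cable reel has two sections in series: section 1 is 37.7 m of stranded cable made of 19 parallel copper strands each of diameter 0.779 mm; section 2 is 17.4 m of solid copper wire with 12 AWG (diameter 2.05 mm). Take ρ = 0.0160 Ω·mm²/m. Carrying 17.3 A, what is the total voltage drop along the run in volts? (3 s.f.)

ρ = 0.0160 Ω·mm²/m = 1.60×10^-8 Ω·m
Section 1: A_strand = π(3.8950e-04)² = 4.766e-07 m²; R₁ = ρL/(N·A_s) = (1.60×10^-8)(37.7)/(19×4.766e-07) = 0.06661 Ω
Section 2: A = π(2.05/2 mm)² = π(1.0250e-03 m)² = 3.301e-06 m²
R₂ = (1.60×10^-8)(17.4)/(3.301e-06) = 0.08435 Ω
R = R₁ + R₂ = 0.151 Ω
V = IR = 17.3 × 0.151 = 2.61 V

2.61 V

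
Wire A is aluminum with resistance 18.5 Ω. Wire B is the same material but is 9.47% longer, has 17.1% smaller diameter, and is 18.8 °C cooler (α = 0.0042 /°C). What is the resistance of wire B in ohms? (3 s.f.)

27.1 Ω

R ∝ ρL/d² with ρ ∝ (1+αΔT), so R_B/R_A = (1 + 9.47/100) × (1 − 17.1/100)⁻² × (1 − 0.0042×18.8)
= 1.095 × 1.455 × 0.921 = 1.467
R_B = 1.467 × 18.5 = 27.1 Ω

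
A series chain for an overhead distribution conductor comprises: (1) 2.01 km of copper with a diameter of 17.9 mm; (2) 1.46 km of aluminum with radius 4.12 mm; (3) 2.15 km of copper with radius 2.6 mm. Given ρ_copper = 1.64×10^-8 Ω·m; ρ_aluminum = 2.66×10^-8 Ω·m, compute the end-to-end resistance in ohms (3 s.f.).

Seg 1: A = π(d/2)² = π(8.9500e-03 m)² = 2.516e-04 m²
R_1 = (1.64×10^-8)(2010)/(2.516e-04) = 0.131 Ω
Seg 2: A = πr² = π(4.1200e-03 m)² = 5.333e-05 m²
R_2 = (2.66×10^-8)(1460)/(5.333e-05) = 0.7283 Ω
Seg 3: A = πr² = π(2.6000e-03 m)² = 2.124e-05 m²
R_3 = (1.64×10^-8)(2150)/(2.124e-05) = 1.66 Ω
R_total = R_1 + R_2 + R_3 = 2.52 Ω

2.52 Ω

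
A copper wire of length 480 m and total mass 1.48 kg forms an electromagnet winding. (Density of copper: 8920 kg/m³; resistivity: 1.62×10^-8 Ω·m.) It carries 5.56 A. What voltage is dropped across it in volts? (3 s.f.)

125 V

A = m/(density·L) = 1.48/(8920×480) = 3.4567e-07 m²
R = ρL/A = (1.62×10^-8)(480)/(3.4567e-07) = 22.5 Ω
V = IR = 5.56 × 22.5 = 125 V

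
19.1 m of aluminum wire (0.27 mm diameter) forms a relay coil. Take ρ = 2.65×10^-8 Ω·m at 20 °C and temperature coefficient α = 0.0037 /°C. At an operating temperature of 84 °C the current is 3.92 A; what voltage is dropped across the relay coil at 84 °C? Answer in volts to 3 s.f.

A = π(d/2)² = π(1.3500e-04 m)² = 5.726e-08 m²
R₍20₎ = ρL/A = (2.65×10^-8)(19.1)/(5.726e-08) = 8.84 Ω
R₍84₎ = R₍20₎(1 + αΔT) = 8.84 × (1 + 0.0037×64) = 10.93 Ω
V = IR = 3.92 × 10.93 = 42.9 V

42.9 V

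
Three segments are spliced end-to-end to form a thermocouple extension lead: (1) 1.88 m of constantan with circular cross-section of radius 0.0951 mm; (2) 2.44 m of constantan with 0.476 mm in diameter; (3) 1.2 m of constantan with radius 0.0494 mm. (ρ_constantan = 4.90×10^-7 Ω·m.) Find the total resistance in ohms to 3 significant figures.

Seg 1: A = πr² = π(9.5100e-05 m)² = 2.841e-08 m²
R_1 = (4.90×10^-7)(1.88)/(2.841e-08) = 32.42 Ω
Seg 2: A = π(d/2)² = π(2.3800e-04 m)² = 1.780e-07 m²
R_2 = (4.90×10^-7)(2.44)/(1.780e-07) = 6.719 Ω
Seg 3: A = πr² = π(4.9400e-05 m)² = 7.667e-09 m²
R_3 = (4.90×10^-7)(1.2)/(7.667e-09) = 76.7 Ω
R_total = R_1 + R_2 + R_3 = 116 Ω

116 Ω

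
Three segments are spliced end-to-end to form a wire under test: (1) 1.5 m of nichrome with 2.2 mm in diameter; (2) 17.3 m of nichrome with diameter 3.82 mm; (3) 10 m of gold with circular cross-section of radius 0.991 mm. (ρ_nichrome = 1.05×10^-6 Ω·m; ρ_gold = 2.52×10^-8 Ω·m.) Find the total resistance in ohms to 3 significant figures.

2.08 Ω

Seg 1: A = π(d/2)² = π(1.1000e-03 m)² = 3.801e-06 m²
R_1 = (1.05×10^-6)(1.5)/(3.801e-06) = 0.4143 Ω
Seg 2: A = π(d/2)² = π(1.9100e-03 m)² = 1.146e-05 m²
R_2 = (1.05×10^-6)(17.3)/(1.146e-05) = 1.585 Ω
Seg 3: A = πr² = π(9.9100e-04 m)² = 3.085e-06 m²
R_3 = (2.52×10^-8)(10)/(3.085e-06) = 0.08168 Ω
R_total = R_1 + R_2 + R_3 = 2.08 Ω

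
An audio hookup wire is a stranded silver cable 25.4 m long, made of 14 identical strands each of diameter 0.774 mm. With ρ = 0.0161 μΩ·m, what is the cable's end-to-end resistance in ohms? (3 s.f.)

ρ = 0.0161 μΩ·m = 1.61×10^-8 Ω·m
A_strand = π(3.8700e-04 m)² = 4.705e-07 m²
R_strand = ρL/A = (1.61×10^-8)(25.4)/(4.705e-07) = 0.8691 Ω
R_total = R_strand/N = 0.8691/14 = 0.0621 Ω

0.0621 Ω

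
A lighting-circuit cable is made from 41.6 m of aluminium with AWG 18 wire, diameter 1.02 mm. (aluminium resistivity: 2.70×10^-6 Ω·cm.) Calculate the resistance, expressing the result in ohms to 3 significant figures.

ρ = 2.70×10^-6 Ω·cm = 2.70×10^-8 Ω·m
A = π(1.02/2 mm)² = π(5.1000e-04 m)² = 8.171e-07 m²
R = ρL/A = (2.70×10^-8)(41.6 m)/(8.171e-07 m²) = 1.37 Ω

1.37 Ω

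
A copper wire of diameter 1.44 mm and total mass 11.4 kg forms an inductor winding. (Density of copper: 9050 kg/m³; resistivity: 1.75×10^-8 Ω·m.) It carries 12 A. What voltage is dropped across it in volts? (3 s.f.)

99.7 V

A = π(d/2)² = π(7.2000e-04 m)² = 1.6286e-06 m²
L = m/(density·A) = 11.4/(9050×1.6286e-06) = 773.5 m
R = ρL/A = (1.75×10^-8)(773.5)/(1.6286e-06) = 8.311 Ω
V = IR = 12 × 8.311 = 99.7 V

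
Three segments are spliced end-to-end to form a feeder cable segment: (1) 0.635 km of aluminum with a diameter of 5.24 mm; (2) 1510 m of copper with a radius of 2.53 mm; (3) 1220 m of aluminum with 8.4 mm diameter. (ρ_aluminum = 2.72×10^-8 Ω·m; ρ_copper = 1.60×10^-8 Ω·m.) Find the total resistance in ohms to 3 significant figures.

Seg 1: A = π(d/2)² = π(2.6200e-03 m)² = 2.157e-05 m²
R_1 = (2.72×10^-8)(635)/(2.157e-05) = 0.8009 Ω
Seg 2: A = πr² = π(2.5300e-03 m)² = 2.011e-05 m²
R_2 = (1.60×10^-8)(1510)/(2.011e-05) = 1.201 Ω
Seg 3: A = π(d/2)² = π(4.2000e-03 m)² = 5.542e-05 m²
R_3 = (2.72×10^-8)(1220)/(5.542e-05) = 0.5988 Ω
R_total = R_1 + R_2 + R_3 = 2.60 Ω

2.60 Ω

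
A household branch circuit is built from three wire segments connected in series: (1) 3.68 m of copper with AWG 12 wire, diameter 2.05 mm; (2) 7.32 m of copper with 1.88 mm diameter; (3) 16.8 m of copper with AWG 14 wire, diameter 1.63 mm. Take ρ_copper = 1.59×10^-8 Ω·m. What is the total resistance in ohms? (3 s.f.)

0.188 Ω

Seg 1: A = π(2.05/2 mm)² = π(1.0250e-03 m)² = 3.301e-06 m²
R_1 = (1.59×10^-8)(3.68)/(3.301e-06) = 0.01773 Ω
Seg 2: A = π(d/2)² = π(9.4000e-04 m)² = 2.776e-06 m²
R_2 = (1.59×10^-8)(7.32)/(2.776e-06) = 0.04193 Ω
Seg 3: A = π(1.63/2 mm)² = π(8.1500e-04 m)² = 2.087e-06 m²
R_3 = (1.59×10^-8)(16.8)/(2.087e-06) = 0.128 Ω
R_total = R_1 + R_2 + R_3 = 0.188 Ω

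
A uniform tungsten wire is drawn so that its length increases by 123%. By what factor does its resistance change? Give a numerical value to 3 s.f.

k = 1 + 123/100 = 2.23; volume constant ⇒ A' = A/k, so R' = k²R.
Factor = 4.97

4.97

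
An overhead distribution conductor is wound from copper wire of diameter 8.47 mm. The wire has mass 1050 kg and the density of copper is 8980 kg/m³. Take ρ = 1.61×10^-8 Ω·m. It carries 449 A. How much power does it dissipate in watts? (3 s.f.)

A = π(d/2)² = π(4.2350e-03 m)² = 5.6345e-05 m²
L = m/(density·A) = 1050/(8980×5.6345e-05) = 2075 m
R = ρL/A = (1.61×10^-8)(2075)/(5.6345e-05) = 0.593 Ω
P = I²R = (449)² × 0.593 = 1.20×10^5 W

1.20×10^5 W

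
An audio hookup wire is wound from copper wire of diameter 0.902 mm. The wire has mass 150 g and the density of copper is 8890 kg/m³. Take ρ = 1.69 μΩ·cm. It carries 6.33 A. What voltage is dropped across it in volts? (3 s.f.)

ρ = 1.69 μΩ·cm = 1.69×10^-8 Ω·m
A = π(d/2)² = π(4.5100e-04 m)² = 6.3900e-07 m²
L = m/(density·A) = 0.15/(8890×6.3900e-07) = 26.41 m
R = ρL/A = (1.69×10^-8)(26.41)/(6.3900e-07) = 0.6983 Ω
V = IR = 6.33 × 0.6983 = 4.42 V

4.42 V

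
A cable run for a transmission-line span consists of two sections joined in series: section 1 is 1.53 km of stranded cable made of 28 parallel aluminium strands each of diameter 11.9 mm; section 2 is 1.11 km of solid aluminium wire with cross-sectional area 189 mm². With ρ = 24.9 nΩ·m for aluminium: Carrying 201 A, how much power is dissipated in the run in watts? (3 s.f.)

ρ = 24.9 nΩ·m = 2.49×10^-8 Ω·m
Section 1: A_strand = π(5.9500e-03)² = 1.112e-04 m²; R₁ = ρL/(N·A_s) = (2.49×10^-8)(1530)/(28×1.112e-04) = 0.01223 Ω
Section 2: A = 189 mm² = 1.890e-04 m²
R₂ = (2.49×10^-8)(1110)/(1.890e-04) = 0.1462 Ω
R = R₁ + R₂ = 0.1585 Ω
P = I²R = (201)² × 0.1585 = 6400 W

6400 W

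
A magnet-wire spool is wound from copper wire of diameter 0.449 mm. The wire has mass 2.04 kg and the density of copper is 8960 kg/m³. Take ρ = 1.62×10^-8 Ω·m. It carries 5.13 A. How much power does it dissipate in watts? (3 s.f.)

3870 W

A = π(d/2)² = π(2.2450e-04 m)² = 1.5834e-07 m²
L = m/(density·A) = 2.04/(8960×1.5834e-07) = 1438 m
R = ρL/A = (1.62×10^-8)(1438)/(1.5834e-07) = 147.1 Ω
P = I²R = (5.13)² × 147.1 = 3870 W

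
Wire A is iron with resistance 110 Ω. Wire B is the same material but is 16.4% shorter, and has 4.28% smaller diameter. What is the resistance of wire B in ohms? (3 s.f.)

100 Ω

R ∝ L/d², so R_B/R_A = (1 − 16.4/100) × (1 − 4.28/100)⁻²
= 0.836 × 1.091 = 0.9124
R_B = 0.9124 × 110 = 100 Ω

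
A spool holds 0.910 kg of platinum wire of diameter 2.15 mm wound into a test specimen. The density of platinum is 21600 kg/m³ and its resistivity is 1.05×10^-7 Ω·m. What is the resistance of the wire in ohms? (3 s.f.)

0.336 Ω

A = π(d/2)² = π(1.0750e-03 m)² = 3.6305e-06 m²
L = m/(density·A) = 0.91/(21600×3.6305e-06) = 11.6 m
R = ρL/A = (1.05×10^-7)(11.6)/(3.6305e-06) = 0.336 Ω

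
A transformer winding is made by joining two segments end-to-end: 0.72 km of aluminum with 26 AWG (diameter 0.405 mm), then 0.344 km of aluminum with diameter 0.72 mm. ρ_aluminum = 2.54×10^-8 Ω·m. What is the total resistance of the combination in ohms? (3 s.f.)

163 Ω

Segment 1: A = π(0.405/2 mm)² = π(2.0250e-04 m)² = 1.288e-07 m²
R₁ = ρL/A = (2.54×10^-8)(720)/(1.288e-07) = 142 Ω
Segment 2: A = π(d/2)² = π(3.6000e-04 m)² = 4.072e-07 m²
R₂ = (2.54×10^-8)(344)/(4.072e-07) = 21.46 Ω
R = R₁ + R₂ = 163 Ω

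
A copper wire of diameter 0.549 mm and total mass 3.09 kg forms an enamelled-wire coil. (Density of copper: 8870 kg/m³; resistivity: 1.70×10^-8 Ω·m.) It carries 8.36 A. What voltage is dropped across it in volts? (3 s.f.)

A = π(d/2)² = π(2.7450e-04 m)² = 2.3672e-07 m²
L = m/(density·A) = 3.09/(8870×2.3672e-07) = 1472 m
R = ρL/A = (1.70×10^-8)(1472)/(2.3672e-07) = 105.7 Ω
V = IR = 8.36 × 105.7 = 884 V

884 V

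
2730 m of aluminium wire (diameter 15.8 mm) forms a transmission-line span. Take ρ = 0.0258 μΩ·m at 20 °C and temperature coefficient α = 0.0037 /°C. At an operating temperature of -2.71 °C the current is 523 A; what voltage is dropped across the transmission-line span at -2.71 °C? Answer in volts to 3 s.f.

172 V

ρ = 0.0258 μΩ·m = 2.58×10^-8 Ω·m
A = π(d/2)² = π(7.9000e-03 m)² = 1.961e-04 m²
R₍20₎ = ρL/A = (2.58×10^-8)(2730)/(1.961e-04) = 0.3592 Ω
R₍-2.71₎ = R₍20₎(1 + αΔT) = 0.3592 × (1 + 0.0037×-22.7) = 0.329 Ω
V = IR = 523 × 0.329 = 172 V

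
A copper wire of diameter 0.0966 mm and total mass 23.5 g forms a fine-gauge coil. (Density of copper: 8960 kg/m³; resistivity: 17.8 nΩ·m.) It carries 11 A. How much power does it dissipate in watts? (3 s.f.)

1.05×10^5 W

ρ = 17.8 nΩ·m = 1.78×10^-8 Ω·m
A = π(d/2)² = π(4.8300e-05 m)² = 7.3290e-09 m²
L = m/(density·A) = 0.0235/(8960×7.3290e-09) = 357.9 m
R = ρL/A = (1.78×10^-8)(357.9)/(7.3290e-09) = 869.1 Ω
P = I²R = (11)² × 869.1 = 1.05×10^5 W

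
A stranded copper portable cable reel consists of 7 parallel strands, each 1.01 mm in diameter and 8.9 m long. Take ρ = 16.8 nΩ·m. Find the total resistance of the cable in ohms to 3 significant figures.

ρ = 16.8 nΩ·m = 1.68×10^-8 Ω·m
A_strand = π(5.0500e-04 m)² = 8.012e-07 m²
R_strand = ρL/A = (1.68×10^-8)(8.9)/(8.012e-07) = 0.1866 Ω
R_total = R_strand/N = 0.1866/7 = 0.0267 Ω

0.0267 Ω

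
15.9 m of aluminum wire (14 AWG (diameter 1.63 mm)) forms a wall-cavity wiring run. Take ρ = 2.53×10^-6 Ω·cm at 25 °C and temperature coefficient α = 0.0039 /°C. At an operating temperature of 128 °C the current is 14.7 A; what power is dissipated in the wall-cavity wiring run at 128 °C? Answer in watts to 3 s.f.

58.4 W

ρ = 2.53×10^-6 Ω·cm = 2.53×10^-8 Ω·m
A = π(1.63/2 mm)² = π(8.1500e-04 m)² = 2.087e-06 m²
R₍25₎ = ρL/A = (2.53×10^-8)(15.9)/(2.087e-06) = 0.1928 Ω
R₍128₎ = R₍25₎(1 + αΔT) = 0.1928 × (1 + 0.0039×103) = 0.2702 Ω
P = I²R = (14.7)² × 0.2702 = 58.4 W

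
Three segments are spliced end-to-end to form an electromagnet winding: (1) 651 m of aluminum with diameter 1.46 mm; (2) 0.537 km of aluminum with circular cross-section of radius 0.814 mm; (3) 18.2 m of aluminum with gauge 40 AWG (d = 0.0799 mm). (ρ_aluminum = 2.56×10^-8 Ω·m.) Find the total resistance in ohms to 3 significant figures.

109 Ω

Seg 1: A = π(d/2)² = π(7.3000e-04 m)² = 1.674e-06 m²
R_1 = (2.56×10^-8)(651)/(1.674e-06) = 9.955 Ω
Seg 2: A = πr² = π(8.1400e-04 m)² = 2.082e-06 m²
R_2 = (2.56×10^-8)(537)/(2.082e-06) = 6.604 Ω
Seg 3: A = π(0.0799/2 mm)² = π(3.9950e-05 m)² = 5.014e-09 m²
R_3 = (2.56×10^-8)(18.2)/(5.014e-09) = 92.92 Ω
R_total = R_1 + R_2 + R_3 = 109 Ω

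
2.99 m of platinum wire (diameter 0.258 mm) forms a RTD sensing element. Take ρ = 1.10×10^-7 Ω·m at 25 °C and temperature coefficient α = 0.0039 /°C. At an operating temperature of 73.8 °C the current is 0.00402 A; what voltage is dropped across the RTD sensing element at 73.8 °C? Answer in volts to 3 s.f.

0.0301 V

A = π(d/2)² = π(1.2900e-04 m)² = 5.228e-08 m²
R₍25₎ = ρL/A = (1.10×10^-7)(2.99)/(5.228e-08) = 6.291 Ω
R₍73.8₎ = R₍25₎(1 + αΔT) = 6.291 × (1 + 0.0039×48.8) = 7.489 Ω
V = IR = 0.00402 × 7.489 = 0.0301 V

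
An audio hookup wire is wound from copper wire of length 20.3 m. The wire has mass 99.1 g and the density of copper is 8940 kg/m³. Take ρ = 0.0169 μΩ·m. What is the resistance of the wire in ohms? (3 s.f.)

ρ = 0.0169 μΩ·m = 1.69×10^-8 Ω·m
A = m/(density·L) = 0.0991/(8940×20.3) = 5.4606e-07 m²
R = ρL/A = (1.69×10^-8)(20.3)/(5.4606e-07) = 0.628 Ω

0.628 Ω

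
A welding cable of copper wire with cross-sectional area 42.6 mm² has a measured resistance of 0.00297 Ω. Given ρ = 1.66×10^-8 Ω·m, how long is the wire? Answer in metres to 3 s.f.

A = 42.6 mm² = 4.260e-05 m²
L = RA/ρ = (0.00297)(4.260e-05)/(1.66×10^-8) = 7.62 m

7.62 m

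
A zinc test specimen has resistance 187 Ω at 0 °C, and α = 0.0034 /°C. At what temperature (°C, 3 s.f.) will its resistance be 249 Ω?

R = R₀(1 + α(T − T₀)) ⇒ T = T₀ + (R/R₀ − 1)/α
T = 0 + (249/187 − 1)/0.0034 = 0 + (0.3316)/0.0034 = 97.5 °C

97.5 °C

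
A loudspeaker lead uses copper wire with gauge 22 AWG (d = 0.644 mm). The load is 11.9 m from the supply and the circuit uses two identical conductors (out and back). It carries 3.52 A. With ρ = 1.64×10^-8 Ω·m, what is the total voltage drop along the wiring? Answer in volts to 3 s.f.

4.22 V

A = π(0.644/2 mm)² = π(3.2200e-04 m)² = 3.257e-07 m²
Total conductor length (both ways) L = 2 × 11.9 = 23.8 m
R = ρL/A = (1.64×10^-8)(23.8)/(3.257e-07) = 1.198 Ω
V = IR = 3.52 × 1.198 = 4.22 V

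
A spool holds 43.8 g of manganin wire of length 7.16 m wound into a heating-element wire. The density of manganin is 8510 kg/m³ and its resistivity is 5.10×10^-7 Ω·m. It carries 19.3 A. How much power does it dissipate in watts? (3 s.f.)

A = m/(density·L) = 0.0438/(8510×7.16) = 7.1884e-07 m²
R = ρL/A = (5.10×10^-7)(7.16)/(7.1884e-07) = 5.08 Ω
P = I²R = (19.3)² × 5.08 = 1890 W

1890 W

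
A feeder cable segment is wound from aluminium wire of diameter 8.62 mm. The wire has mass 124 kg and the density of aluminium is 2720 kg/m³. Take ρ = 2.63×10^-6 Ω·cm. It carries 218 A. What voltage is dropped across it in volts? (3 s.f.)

76.7 V

ρ = 2.63×10^-6 Ω·cm = 2.63×10^-8 Ω·m
A = π(d/2)² = π(4.3100e-03 m)² = 5.8359e-05 m²
L = m/(density·A) = 124/(2720×5.8359e-05) = 781.2 m
R = ρL/A = (2.63×10^-8)(781.2)/(5.8359e-05) = 0.352 Ω
V = IR = 218 × 0.352 = 76.7 V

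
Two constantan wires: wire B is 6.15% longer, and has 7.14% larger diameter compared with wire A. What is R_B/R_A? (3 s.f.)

R ∝ L/d², so R_B/R_A = (1 + 6.15/100) × (1 + 7.14/100)⁻²
= 1.062 × 0.8712 = 0.925

0.925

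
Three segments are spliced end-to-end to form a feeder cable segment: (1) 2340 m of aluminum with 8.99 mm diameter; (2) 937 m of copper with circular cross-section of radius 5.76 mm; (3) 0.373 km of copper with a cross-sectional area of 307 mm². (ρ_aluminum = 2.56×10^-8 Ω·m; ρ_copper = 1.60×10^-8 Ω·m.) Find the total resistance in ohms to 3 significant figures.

Seg 1: A = π(d/2)² = π(4.4950e-03 m)² = 6.348e-05 m²
R_1 = (2.56×10^-8)(2340)/(6.348e-05) = 0.9437 Ω
Seg 2: A = πr² = π(5.7600e-03 m)² = 1.042e-04 m²
R_2 = (1.60×10^-8)(937)/(1.042e-04) = 0.1438 Ω
Seg 3: A = 307 mm² = 3.070e-04 m²
R_3 = (1.60×10^-8)(373)/(3.070e-04) = 0.01944 Ω
R_total = R_1 + R_2 + R_3 = 1.11 Ω

1.11 Ω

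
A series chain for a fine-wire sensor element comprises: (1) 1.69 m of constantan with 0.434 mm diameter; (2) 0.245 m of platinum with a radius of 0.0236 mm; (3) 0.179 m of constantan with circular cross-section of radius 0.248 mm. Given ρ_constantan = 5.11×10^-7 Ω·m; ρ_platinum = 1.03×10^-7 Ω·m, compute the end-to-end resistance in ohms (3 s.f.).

20.7 Ω

Seg 1: A = π(d/2)² = π(2.1700e-04 m)² = 1.479e-07 m²
R_1 = (5.11×10^-7)(1.69)/(1.479e-07) = 5.838 Ω
Seg 2: A = πr² = π(2.3600e-05 m)² = 1.750e-09 m²
R_2 = (1.03×10^-7)(0.245)/(1.750e-09) = 14.42 Ω
Seg 3: A = πr² = π(2.4800e-04 m)² = 1.932e-07 m²
R_3 = (5.11×10^-7)(0.179)/(1.932e-07) = 0.4734 Ω
R_total = R_1 + R_2 + R_3 = 20.7 Ω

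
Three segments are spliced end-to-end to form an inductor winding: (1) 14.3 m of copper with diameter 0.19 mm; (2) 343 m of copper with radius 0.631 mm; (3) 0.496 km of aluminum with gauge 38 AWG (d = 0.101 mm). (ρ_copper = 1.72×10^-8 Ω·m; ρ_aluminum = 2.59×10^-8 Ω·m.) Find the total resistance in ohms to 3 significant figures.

Seg 1: A = π(d/2)² = π(9.5000e-05 m)² = 2.835e-08 m²
R_1 = (1.72×10^-8)(14.3)/(2.835e-08) = 8.675 Ω
Seg 2: A = πr² = π(6.3100e-04 m)² = 1.251e-06 m²
R_2 = (1.72×10^-8)(343)/(1.251e-06) = 4.716 Ω
Seg 3: A = π(0.101/2 mm)² = π(5.0500e-05 m)² = 8.012e-09 m²
R_3 = (2.59×10^-8)(496)/(8.012e-09) = 1603 Ω
R_total = R_1 + R_2 + R_3 = 1620 Ω

1620 Ω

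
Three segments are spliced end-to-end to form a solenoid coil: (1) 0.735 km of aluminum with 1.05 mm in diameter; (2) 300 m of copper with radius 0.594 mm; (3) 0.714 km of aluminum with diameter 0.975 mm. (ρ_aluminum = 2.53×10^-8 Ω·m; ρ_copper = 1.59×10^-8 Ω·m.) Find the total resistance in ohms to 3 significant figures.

Seg 1: A = π(d/2)² = π(5.2500e-04 m)² = 8.659e-07 m²
R_1 = (2.53×10^-8)(735)/(8.659e-07) = 21.48 Ω
Seg 2: A = πr² = π(5.9400e-04 m)² = 1.108e-06 m²
R_2 = (1.59×10^-8)(300)/(1.108e-06) = 4.303 Ω
Seg 3: A = π(d/2)² = π(4.8750e-04 m)² = 7.466e-07 m²
R_3 = (2.53×10^-8)(714)/(7.466e-07) = 24.19 Ω
R_total = R_1 + R_2 + R_3 = 50.0 Ω

50.0 Ω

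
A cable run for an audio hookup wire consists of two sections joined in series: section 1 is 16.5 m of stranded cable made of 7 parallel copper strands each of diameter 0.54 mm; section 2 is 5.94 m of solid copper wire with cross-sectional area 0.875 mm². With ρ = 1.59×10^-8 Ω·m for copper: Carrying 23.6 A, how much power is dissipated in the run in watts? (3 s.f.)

Section 1: A_strand = π(2.7000e-04)² = 2.290e-07 m²; R₁ = ρL/(N·A_s) = (1.59×10^-8)(16.5)/(7×2.290e-07) = 0.1636 Ω
Section 2: A = 0.875 mm² = 8.750e-07 m²
R₂ = (1.59×10^-8)(5.94)/(8.750e-07) = 0.1079 Ω
R = R₁ + R₂ = 0.2716 Ω
P = I²R = (23.6)² × 0.2716 = 151 W

151 W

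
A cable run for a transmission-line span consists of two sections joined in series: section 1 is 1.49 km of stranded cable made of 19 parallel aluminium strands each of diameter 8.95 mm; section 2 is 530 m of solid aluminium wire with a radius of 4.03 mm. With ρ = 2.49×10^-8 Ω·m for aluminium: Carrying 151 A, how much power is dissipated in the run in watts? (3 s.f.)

6610 W

Section 1: A_strand = π(4.4750e-03)² = 6.291e-05 m²; R₁ = ρL/(N·A_s) = (2.49×10^-8)(1490)/(19×6.291e-05) = 0.03104 Ω
Section 2: A = πr² = π(4.0300e-03 m)² = 5.102e-05 m²
R₂ = (2.49×10^-8)(530)/(5.102e-05) = 0.2587 Ω
R = R₁ + R₂ = 0.2897 Ω
P = I²R = (151)² × 0.2897 = 6610 W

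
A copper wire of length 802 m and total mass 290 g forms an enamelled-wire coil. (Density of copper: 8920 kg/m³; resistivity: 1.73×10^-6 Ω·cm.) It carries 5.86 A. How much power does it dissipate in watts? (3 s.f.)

ρ = 1.73×10^-6 Ω·cm = 1.73×10^-8 Ω·m
A = m/(density·L) = 0.29/(8920×802) = 4.0538e-08 m²
R = ρL/A = (1.73×10^-8)(802)/(4.0538e-08) = 342.3 Ω
P = I²R = (5.86)² × 342.3 = 11800 W

11800 W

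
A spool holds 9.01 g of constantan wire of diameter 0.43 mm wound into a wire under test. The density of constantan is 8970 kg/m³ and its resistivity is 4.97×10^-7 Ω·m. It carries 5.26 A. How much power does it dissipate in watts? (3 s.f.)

655 W

A = π(d/2)² = π(2.1500e-04 m)² = 1.4522e-07 m²
L = m/(density·A) = 0.00901/(8970×1.4522e-07) = 6.917 m
R = ρL/A = (4.97×10^-7)(6.917)/(1.4522e-07) = 23.67 Ω
P = I²R = (5.26)² × 23.67 = 655 W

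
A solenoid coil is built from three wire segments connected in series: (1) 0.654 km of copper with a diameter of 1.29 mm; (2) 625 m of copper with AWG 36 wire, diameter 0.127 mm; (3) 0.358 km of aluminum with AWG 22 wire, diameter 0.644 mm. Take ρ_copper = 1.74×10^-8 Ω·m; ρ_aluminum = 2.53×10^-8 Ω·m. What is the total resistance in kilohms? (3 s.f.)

0.895 kΩ

Seg 1: A = π(d/2)² = π(6.4500e-04 m)² = 1.307e-06 m²
R_1 = (1.74×10^-8)(654)/(1.307e-06) = 8.707 Ω
Seg 2: A = π(0.127/2 mm)² = π(6.3500e-05 m)² = 1.267e-08 m²
R_2 = (1.74×10^-8)(625)/(1.267e-08) = 858.5 Ω
Seg 3: A = π(0.644/2 mm)² = π(3.2200e-04 m)² = 3.257e-07 m²
R_3 = (2.53×10^-8)(358)/(3.257e-07) = 27.81 Ω
R_total = R_1 + R_2 + R_3 = 0.895 kΩ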